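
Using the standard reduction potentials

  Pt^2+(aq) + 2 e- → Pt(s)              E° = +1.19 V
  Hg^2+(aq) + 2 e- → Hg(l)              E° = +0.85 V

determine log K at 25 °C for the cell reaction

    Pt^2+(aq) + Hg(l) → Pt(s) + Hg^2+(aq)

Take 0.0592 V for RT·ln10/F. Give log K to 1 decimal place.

log K = 11.5

The Pt²⁺/Pt couple is reduced (cathode); E°cell = +1.19 − (+0.85) = +0.34 V with n = 2.
At equilibrium E = 0, so log K = nE°cell / 0.0592 = (2)(+0.34) / 0.0592 = 11.5.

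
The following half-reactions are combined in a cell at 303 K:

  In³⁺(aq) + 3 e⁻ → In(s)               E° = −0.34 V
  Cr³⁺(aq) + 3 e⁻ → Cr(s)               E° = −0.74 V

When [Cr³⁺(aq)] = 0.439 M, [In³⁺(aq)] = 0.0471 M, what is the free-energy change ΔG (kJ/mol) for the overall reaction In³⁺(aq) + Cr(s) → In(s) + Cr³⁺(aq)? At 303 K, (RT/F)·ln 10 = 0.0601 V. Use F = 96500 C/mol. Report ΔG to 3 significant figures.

−110 kJ/mol

The standard cell potential is −0.34 − (−0.74) = +0.40 V, with n = 3 electrons in the balanced equation.
The reaction quotient is [Cr³⁺(aq)] / [In³⁺(aq)] = 9.32; by Nernst, E = +0.40 − (0.0601/3)(0.969) = +0.3806 V.
Then ΔG = −nFE = −3 × 96500 × +0.3806 J/mol = −110 kJ/mol.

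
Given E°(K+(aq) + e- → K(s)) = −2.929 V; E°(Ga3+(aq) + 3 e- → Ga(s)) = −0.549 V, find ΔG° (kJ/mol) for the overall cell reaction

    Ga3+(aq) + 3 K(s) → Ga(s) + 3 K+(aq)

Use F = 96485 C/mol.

In the reaction as written Ga3+(aq) is reduced, so the Ga³⁺/Ga couple is the cathode and K⁺/K is the anode.
E°cell = −0.549 − (−2.929) = +2.380 V; balancing electrons gives n = 3.
ΔG° = −nFE°cell = −(3)(96485)(+2.380) J/mol = −689 kJ/mol.

−689 kJ/mol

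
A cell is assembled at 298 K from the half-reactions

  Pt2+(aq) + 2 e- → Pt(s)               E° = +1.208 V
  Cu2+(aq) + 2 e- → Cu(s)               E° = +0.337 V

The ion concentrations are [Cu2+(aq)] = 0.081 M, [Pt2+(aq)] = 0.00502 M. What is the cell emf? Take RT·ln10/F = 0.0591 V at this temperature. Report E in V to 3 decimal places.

Pt²⁺/Pt is reduced (cathode, E° = +1.208 V) and Cu²⁺/Cu is oxidized (anode).
The standard potential is +1.208 − (+0.337) = +0.871 V and the balanced reaction transfers n = 2 electrons.
Balancing gives Pt2+(aq) + Cu(s) → Pt(s) + Cu2+(aq); hence Q = [Cu2+(aq)] / [Pt2+(aq)] = 16.1 (log Q = 1.208).
By the Nernst equation, E = +0.871 − (0.0591/2)·(1.208) = +0.835 V.

+0.835 V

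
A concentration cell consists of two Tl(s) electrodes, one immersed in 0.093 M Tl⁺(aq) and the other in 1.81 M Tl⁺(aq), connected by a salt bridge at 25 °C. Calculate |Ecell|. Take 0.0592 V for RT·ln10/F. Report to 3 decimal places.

For a concentration cell E°cell = 0, since both electrodes use the same couple.
The compartment with the higher Tl⁺(aq) concentration (1.81 M) acts as the cathode; ions are reduced there and produced at the dilute (0.093 M) anode.
With n = 1, Ecell = −(0.0592/1)·log([dilute]/[conc]) = −(0.0592/1)·log(0.093/1.81) = +0.076 V.

0.076 V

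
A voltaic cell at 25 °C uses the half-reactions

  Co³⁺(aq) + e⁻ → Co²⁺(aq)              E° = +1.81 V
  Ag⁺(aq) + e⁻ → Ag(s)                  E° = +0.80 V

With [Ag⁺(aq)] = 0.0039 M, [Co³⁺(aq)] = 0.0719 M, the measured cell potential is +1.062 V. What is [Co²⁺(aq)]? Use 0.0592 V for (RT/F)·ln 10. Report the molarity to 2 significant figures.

2.4 M

With Co³⁺/Co²⁺ at the cathode and Ag⁺/Ag at the anode, E°cell = +1.81 − (+0.80) = +1.01 V (n = 1).
Since E = E° − (0.0592/n)·log Q, log Q = n(E° − E)/0.0592 = −0.878.
For Co³⁺(aq) + Ag(s) → Co²⁺(aq) + Ag⁺(aq), the reaction quotient is Q = ([Co²⁺(aq)]·[Ag⁺(aq)]) / [Co³⁺(aq)].
Solving for the unknown gives log [Co²⁺(aq)] = 0.388, so [Co²⁺(aq)] ≈ 2.4 M.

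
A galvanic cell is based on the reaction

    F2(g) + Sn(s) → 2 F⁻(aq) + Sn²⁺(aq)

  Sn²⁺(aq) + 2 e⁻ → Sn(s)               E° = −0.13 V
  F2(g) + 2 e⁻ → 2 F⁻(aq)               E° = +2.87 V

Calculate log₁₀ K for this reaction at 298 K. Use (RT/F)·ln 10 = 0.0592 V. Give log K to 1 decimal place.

log K = 101.4

The F₂/F⁻ couple is reduced (cathode); E°cell = +2.87 − (−0.13) = +3.00 V with n = 2.
At equilibrium E = 0, so log K = nE°cell / 0.0592 = (2)(+3.00) / 0.0592 = 101.4.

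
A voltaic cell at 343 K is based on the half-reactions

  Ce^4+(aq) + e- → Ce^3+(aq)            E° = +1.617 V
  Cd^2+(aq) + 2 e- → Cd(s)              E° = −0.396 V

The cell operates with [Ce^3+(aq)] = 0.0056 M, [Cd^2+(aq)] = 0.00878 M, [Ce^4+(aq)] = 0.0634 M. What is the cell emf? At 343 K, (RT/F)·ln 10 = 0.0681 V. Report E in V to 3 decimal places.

The Ce⁴⁺/Ce³⁺ couple has the more positive E°, so it is the cathode; Cd²⁺/Cd is the anode.
E°cell = +1.617 − (−0.396) = +2.013 V, with n = 2 electrons transferred.
For the overall reaction 2 Ce^4+(aq) + Cd(s) → 2 Ce^3+(aq) + Cd^2+(aq), Q = ([Ce^3+(aq)]^2·[Cd^2+(aq)]) / [Ce^4+(aq)]^2 = 6.85×10^−5, giving log Q = −4.164.
E = E° − (0.0681/n)·log Q = +2.013 − (0.0681/2)(−4.164) = +2.155 V.

+2.155 V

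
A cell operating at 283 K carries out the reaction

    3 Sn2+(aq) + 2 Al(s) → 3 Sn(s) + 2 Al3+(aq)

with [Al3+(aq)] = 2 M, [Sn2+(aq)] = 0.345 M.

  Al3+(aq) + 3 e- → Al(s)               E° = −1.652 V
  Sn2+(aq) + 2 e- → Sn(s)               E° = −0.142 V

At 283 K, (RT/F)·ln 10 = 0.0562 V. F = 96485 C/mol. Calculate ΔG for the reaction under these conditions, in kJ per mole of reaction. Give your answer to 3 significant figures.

The standard cell potential is −0.142 − (−1.652) = +1.510 V, with n = 6 electrons in the balanced equation.
Here Q = [Al3+(aq)]^2 / [Sn2+(aq)]^3 = 97.4 (log Q = 1.989), giving E = +1.510 − (0.0562/6)·(1.989) = +1.4914 V.
ΔG = −nFE = −(6)(96485)(+1.4914) J/mol = −863 kJ/mol.

−863 kJ/mol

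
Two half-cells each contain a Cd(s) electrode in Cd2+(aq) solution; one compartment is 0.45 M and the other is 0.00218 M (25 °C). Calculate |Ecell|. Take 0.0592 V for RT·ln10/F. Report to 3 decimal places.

0.069 V

For a concentration cell E°cell = 0, since both electrodes use the same couple.
The compartment with the higher Cd2+(aq) concentration (0.45 M) acts as the cathode; ions are reduced there and produced at the dilute (0.00218 M) anode.
With n = 2, Ecell = −(0.0592/2)·log([dilute]/[conc]) = −(0.0592/2)·log(0.00218/0.45) = +0.069 V.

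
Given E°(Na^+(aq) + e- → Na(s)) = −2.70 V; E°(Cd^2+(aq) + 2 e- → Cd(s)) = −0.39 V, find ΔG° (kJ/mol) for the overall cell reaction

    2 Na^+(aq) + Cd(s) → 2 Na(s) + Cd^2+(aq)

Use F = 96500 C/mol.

In the reaction as written Na^+(aq) is reduced, so the Na⁺/Na couple is the cathode and Cd²⁺/Cd is the anode.
E°cell = −2.70 − (−0.39) = −2.31 V; balancing electrons gives n = 2.
ΔG° = −nFE°cell = −(2)(96500)(−2.31) J/mol = +446 kJ/mol.

+446 kJ/mol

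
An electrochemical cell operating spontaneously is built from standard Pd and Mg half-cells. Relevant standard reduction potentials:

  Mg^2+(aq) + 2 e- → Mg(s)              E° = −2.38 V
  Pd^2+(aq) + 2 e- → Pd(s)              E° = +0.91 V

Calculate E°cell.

+3.29 V

The Pd²⁺/Pd couple has the higher E°, so Pd ion is reduced (cathode) and Mg is oxidized (anode).
E°cell = E°(cathode) − E°(anode) = +0.91 − (−2.38) = +3.29 V.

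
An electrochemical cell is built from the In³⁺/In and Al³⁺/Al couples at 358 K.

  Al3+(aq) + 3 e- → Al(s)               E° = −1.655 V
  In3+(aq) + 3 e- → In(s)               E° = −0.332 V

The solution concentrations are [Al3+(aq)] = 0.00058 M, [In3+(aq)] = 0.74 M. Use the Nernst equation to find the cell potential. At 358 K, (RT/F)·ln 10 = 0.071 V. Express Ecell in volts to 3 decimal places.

+1.397 V

In³⁺/In is reduced (cathode, E° = −0.332 V) and Al³⁺/Al is oxidized (anode).
The standard potential is −0.332 − (−1.655) = +1.323 V and the balanced reaction transfers n = 3 electrons.
For the overall reaction In3+(aq) + Al(s) → In(s) + Al3+(aq), Q = [Al3+(aq)] / [In3+(aq)] = 0.000784, giving log Q = −3.106.
Applying E = E° − (RT ln10/nF)·log Q gives +1.323 − (0.071/3)(−3.106) = +1.397 V.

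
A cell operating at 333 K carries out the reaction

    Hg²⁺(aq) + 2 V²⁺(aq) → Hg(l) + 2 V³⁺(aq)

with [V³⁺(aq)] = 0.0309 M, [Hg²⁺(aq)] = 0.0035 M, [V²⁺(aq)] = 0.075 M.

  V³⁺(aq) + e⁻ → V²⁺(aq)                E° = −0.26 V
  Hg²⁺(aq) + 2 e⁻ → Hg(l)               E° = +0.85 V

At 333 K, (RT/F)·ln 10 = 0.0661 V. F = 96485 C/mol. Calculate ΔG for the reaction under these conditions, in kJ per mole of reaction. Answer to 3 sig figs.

The standard cell potential is +0.85 − (−0.26) = +1.11 V, with n = 2 electrons in the balanced equation.
Here Q = [V³⁺(aq)]^2 / ([Hg²⁺(aq)]·[V²⁺(aq)]^2) = 48.5 (log Q = 1.686), giving E = +1.11 − (0.0661/2)·(1.686) = +1.0543 V.
Then ΔG = −nFE = −2 × 96485 × +1.0543 J/mol = −203 kJ/mol.

−203 kJ/mol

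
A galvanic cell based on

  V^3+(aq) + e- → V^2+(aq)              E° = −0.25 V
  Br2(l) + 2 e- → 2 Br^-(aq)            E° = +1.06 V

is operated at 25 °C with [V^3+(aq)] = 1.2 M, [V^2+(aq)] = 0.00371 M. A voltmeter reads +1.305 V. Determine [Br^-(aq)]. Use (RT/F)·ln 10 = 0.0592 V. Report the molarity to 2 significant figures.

0.0038 M

The Br₂/Br⁻ couple has the larger reduction potential, so it is the cathode: E°cell = +1.06 − (−0.25) = +1.31 V and n = 2.
From the Nernst equation, log Q = n(E° − E)/0.0592 = 2·(+1.31 − (+1.305))/0.0592 = 0.169.
The balanced reaction is Br2(l) + 2 V^2+(aq) → 2 Br^-(aq) + 2 V^3+(aq), so Q = ([Br^-(aq)]^2·[V^3+(aq)]^2) / [V^2+(aq)]^2.
Substituting the known concentrations and solving, log [Br^-(aq)] = −2.425 and [Br^-(aq)] = 0.0038 M.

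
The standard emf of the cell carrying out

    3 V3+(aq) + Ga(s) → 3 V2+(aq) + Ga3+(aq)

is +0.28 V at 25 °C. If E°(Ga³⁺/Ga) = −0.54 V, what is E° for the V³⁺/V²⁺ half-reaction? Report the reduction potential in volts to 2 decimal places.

−0.26 V

In the reaction as written the V³⁺/V²⁺ couple is reduced (cathode) and Ga³⁺/Ga is oxidized (anode), so E°cell = E°(V³⁺/V²⁺) − E°(Ga³⁺/Ga).
E°(V³⁺/V²⁺) = E°cell + E°(anode) = +0.28 + (−0.54) = −0.26 V.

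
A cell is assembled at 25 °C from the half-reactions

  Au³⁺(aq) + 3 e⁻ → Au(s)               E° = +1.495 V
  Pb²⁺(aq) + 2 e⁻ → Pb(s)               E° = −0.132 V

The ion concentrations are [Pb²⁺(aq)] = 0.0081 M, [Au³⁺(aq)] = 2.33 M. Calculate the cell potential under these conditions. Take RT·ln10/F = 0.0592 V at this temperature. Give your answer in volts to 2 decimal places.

The Au³⁺/Au couple has the more positive E°, so it is the cathode; Pb²⁺/Pb is the anode.
E°cell = +1.495 − (−0.132) = +1.627 V, with n = 6 electrons transferred.
For the overall reaction 2 Au³⁺(aq) + 3 Pb(s) → 2 Au(s) + 3 Pb²⁺(aq), Q = [Pb²⁺(aq)]^3 / [Au³⁺(aq)]^2 = 9.79×10^−8, giving log Q = −7.009.
Applying E = E° − (RT ln10/nF)·log Q gives +1.627 − (0.0592/6)(−7.009) = +1.70 V.

+1.70 V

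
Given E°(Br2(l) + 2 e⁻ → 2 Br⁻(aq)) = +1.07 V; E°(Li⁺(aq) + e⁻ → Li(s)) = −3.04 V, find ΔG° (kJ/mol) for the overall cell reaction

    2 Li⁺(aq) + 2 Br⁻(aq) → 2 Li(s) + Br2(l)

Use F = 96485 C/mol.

In the reaction as written Li⁺(aq) is reduced, so the Li⁺/Li couple is the cathode and Br₂/Br⁻ is the anode.
E°cell = −3.04 − (+1.07) = −4.11 V; balancing electrons gives n = 2.
ΔG° = −nFE°cell = −(2)(96485)(−4.11) J/mol = +793 kJ/mol.

+793 kJ/mol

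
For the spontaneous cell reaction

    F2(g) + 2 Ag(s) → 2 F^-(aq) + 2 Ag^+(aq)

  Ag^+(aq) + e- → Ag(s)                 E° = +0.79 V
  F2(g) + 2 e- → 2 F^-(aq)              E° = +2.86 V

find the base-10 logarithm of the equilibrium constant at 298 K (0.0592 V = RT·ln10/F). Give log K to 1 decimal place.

log K = 69.9

The F₂/F⁻ couple is reduced (cathode); E°cell = +2.86 − (+0.79) = +2.07 V with n = 2.
At equilibrium E = 0, so log K = nE°cell / 0.0592 = (2)(+2.07) / 0.0592 = 69.9.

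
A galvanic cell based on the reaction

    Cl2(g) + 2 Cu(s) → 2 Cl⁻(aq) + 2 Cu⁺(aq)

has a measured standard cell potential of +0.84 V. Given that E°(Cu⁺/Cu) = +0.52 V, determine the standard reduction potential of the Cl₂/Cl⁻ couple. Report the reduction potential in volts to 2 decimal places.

In the reaction as written the Cl₂/Cl⁻ couple is reduced (cathode) and Cu⁺/Cu is oxidized (anode), so E°cell = E°(Cl₂/Cl⁻) − E°(Cu⁺/Cu).
E°(Cl₂/Cl⁻) = E°cell + E°(anode) = +0.84 + (+0.52) = +1.36 V.

+1.36 V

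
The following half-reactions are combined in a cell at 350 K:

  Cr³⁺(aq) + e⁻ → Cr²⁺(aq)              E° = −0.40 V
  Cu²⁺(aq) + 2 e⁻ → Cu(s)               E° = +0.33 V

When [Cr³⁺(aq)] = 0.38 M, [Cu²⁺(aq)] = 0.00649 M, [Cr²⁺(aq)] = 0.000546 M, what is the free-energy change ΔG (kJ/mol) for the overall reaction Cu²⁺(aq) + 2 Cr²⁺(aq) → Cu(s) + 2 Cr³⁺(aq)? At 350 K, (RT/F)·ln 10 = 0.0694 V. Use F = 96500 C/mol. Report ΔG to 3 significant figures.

The standard cell potential is +0.33 − (−0.40) = +0.73 V, with n = 2 electrons in the balanced equation.
The reaction quotient is [Cr³⁺(aq)]^2 / ([Cu²⁺(aq)]·[Cr²⁺(aq)]^2) = 7.46×10^7; by Nernst, E = +0.73 − (0.0694/2)(7.873) = +0.4568 V.
Then ΔG = −nFE = −2 × 96500 × +0.4568 J/mol = −88.2 kJ/mol.

−88.2 kJ/mol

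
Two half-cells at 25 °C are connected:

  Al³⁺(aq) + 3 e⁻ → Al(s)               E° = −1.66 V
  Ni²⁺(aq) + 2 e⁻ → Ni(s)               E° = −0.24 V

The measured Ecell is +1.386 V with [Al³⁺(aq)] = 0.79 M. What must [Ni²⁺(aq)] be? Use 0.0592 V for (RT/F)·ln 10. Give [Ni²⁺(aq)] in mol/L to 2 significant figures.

Ni²⁺/Ni is the cathode (higher E°); E°cell = −0.24 − (−1.66) = +1.42 V with n = 6.
From the Nernst equation, log Q = n(E° − E)/0.0592 = 6·(+1.42 − (+1.386))/0.0592 = 3.446.
Balancing electrons gives 3 Ni²⁺(aq) + 2 Al(s) → 3 Ni(s) + 2 Al³⁺(aq); thus Q = [Al³⁺(aq)]^2 / [Ni²⁺(aq)]^3.
Substituting the known concentrations and solving, log [Ni²⁺(aq)] = −1.217 and [Ni²⁺(aq)] = 0.061 M.

0.061 M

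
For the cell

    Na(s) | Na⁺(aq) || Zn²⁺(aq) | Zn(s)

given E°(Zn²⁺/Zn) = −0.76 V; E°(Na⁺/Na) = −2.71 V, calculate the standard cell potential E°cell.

By convention the left-hand electrode in cell notation is the anode (oxidation) and the right-hand electrode is the cathode (reduction).
E°cell = E°(right) − E°(left) = −0.76 − (−2.71) = +1.95 V.

+1.95 V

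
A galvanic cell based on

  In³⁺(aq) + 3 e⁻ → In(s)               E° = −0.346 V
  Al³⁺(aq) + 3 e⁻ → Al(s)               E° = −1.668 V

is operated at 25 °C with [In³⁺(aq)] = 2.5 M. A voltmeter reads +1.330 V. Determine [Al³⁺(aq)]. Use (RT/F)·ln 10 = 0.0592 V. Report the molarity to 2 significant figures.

With In³⁺/In at the cathode and Al³⁺/Al at the anode, E°cell = −0.346 − (−1.668) = +1.322 V (n = 3).
From the Nernst equation, log Q = n(E° − E)/0.0592 = 3·(+1.322 − (+1.330))/0.0592 = −0.405.
For In³⁺(aq) + Al(s) → In(s) + Al³⁺(aq), the reaction quotient is Q = [Al³⁺(aq)] / [In³⁺(aq)].
Solving for the unknown gives log [Al³⁺(aq)] = −0.007, so [Al³⁺(aq)] ≈ 0.98 M.

0.98 M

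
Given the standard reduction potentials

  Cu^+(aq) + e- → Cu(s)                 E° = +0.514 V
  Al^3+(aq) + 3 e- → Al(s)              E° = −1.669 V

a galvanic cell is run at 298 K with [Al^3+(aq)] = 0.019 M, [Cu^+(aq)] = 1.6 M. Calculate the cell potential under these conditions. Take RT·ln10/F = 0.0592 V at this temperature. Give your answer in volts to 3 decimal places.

Since E°(Cu⁺/Cu) > E°(Al³⁺/Al), Cu⁺/Cu serves as the cathode.
E°cell = E°cat − E°an = +0.514 − (−1.669) = +2.183 V; n = 3.
For the overall reaction 3 Cu^+(aq) + Al(s) → 3 Cu(s) + Al^3+(aq), Q = [Al^3+(aq)] / [Cu^+(aq)]^3 = 0.00464, giving log Q = −2.334.
Applying E = E° − (RT ln10/nF)·log Q gives +2.183 − (0.0592/3)(−2.334) = +2.229 V.

+2.229 V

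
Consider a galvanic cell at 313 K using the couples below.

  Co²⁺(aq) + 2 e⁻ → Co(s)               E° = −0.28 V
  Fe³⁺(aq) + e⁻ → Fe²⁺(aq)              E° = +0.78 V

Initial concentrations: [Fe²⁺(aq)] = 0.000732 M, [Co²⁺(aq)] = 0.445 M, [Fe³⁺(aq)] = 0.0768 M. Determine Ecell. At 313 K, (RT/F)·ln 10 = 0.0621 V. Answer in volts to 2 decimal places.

+1.20 V

Fe³⁺/Fe²⁺ is reduced (cathode, E° = +0.78 V) and Co²⁺/Co is oxidized (anode).
E°cell = E°cat − E°an = +0.78 − (−0.28) = +1.06 V; n = 2.
The balanced reaction is 2 Fe³⁺(aq) + Co(s) → 2 Fe²⁺(aq) + Co²⁺(aq), so Q = ([Fe²⁺(aq)]^2·[Co²⁺(aq)]) / [Fe³⁺(aq)]^2 = 4.04×10^−5 and log Q = −4.393.
Applying E = E° − (RT ln10/nF)·log Q gives +1.06 − (0.0621/2)(−4.393) = +1.20 V.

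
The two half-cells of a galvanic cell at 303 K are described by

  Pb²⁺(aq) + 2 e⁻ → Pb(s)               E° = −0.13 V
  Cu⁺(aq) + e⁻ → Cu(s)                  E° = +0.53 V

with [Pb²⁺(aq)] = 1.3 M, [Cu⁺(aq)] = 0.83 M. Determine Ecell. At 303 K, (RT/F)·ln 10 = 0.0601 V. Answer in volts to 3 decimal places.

+0.652 V

Cu⁺/Cu is reduced (cathode, E° = +0.53 V) and Pb²⁺/Pb is oxidized (anode).
E°cell = +0.53 − (−0.13) = +0.66 V, with n = 2 electrons transferred.
The balanced reaction is 2 Cu⁺(aq) + Pb(s) → 2 Cu(s) + Pb²⁺(aq), so Q = [Pb²⁺(aq)] / [Cu⁺(aq)]^2 = 1.89 and log Q = 0.276.
By the Nernst equation, E = +0.66 − (0.0601/2)·(0.276) = +0.652 V.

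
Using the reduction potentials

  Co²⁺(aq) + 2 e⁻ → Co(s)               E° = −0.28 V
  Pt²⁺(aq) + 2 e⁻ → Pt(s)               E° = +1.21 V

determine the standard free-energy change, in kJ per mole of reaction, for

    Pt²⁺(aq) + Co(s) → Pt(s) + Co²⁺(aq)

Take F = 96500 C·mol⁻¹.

−288 kJ/mol

In the reaction as written Pt²⁺(aq) is reduced, so the Pt²⁺/Pt couple is the cathode and Co²⁺/Co is the anode.
E°cell = +1.21 − (−0.28) = +1.49 V; balancing electrons gives n = 2.
ΔG° = −nFE°cell = −(2)(96500)(+1.49) J/mol = −288 kJ/mol.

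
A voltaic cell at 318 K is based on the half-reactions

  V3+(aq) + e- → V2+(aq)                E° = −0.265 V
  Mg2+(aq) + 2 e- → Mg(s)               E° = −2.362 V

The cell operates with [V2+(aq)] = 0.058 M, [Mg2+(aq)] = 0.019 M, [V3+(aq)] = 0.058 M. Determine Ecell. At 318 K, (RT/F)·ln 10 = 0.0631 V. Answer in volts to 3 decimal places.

+2.151 V

Since E°(V³⁺/V²⁺) > E°(Mg²⁺/Mg), V³⁺/V²⁺ serves as the cathode.
The standard potential is −0.265 − (−2.362) = +2.097 V and the balanced reaction transfers n = 2 electrons.
The balanced reaction is 2 V3+(aq) + Mg(s) → 2 V2+(aq) + Mg2+(aq), so Q = ([V2+(aq)]^2·[Mg2+(aq)]) / [V3+(aq)]^2 = 0.019 and log Q = −1.721.
By the Nernst equation, E = +2.097 − (0.0631/2)·(−1.721) = +2.151 V.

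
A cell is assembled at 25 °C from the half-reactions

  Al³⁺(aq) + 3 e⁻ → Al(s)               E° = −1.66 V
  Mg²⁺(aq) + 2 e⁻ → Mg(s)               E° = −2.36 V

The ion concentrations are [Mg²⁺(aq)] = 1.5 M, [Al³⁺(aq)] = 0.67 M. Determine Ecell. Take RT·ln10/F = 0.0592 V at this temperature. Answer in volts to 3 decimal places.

+0.691 V

Al³⁺/Al is reduced (cathode, E° = −1.66 V) and Mg²⁺/Mg is oxidized (anode).
The standard potential is −1.66 − (−2.36) = +0.70 V and the balanced reaction transfers n = 6 electrons.
The balanced reaction is 2 Al³⁺(aq) + 3 Mg(s) → 2 Al(s) + 3 Mg²⁺(aq), so Q = [Mg²⁺(aq)]^3 / [Al³⁺(aq)]^2 = 7.52 and log Q = 0.876.
By the Nernst equation, E = +0.70 − (0.0592/6)·(0.876) = +0.691 V.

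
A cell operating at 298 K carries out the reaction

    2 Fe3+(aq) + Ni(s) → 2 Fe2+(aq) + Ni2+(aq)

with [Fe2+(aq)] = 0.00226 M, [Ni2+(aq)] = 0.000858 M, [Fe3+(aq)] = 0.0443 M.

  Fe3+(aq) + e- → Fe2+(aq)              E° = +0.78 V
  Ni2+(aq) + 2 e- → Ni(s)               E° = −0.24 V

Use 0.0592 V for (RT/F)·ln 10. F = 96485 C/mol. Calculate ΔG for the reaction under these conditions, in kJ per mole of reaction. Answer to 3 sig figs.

−229 kJ/mol

E°cell = +0.78 − (−0.24) = +1.02 V; the balanced reaction transfers n = 2 electrons.
Here Q = ([Fe2+(aq)]^2·[Ni2+(aq)]) / [Fe3+(aq)]^2 = 2.23×10^−6 (log Q = −5.651), giving E = +1.02 − (0.0592/2)·(−5.651) = +1.1873 V.
ΔG = −nFE = −(2)(96485)(+1.1873) J/mol = −229 kJ/mol.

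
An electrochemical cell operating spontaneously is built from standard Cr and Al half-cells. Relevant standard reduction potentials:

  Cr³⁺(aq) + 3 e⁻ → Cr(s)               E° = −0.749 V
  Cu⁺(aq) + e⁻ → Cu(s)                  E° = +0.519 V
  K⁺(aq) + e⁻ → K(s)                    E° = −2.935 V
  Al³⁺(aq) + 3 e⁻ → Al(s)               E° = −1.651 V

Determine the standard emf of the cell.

+0.902 V

The Cr³⁺/Cr couple has the higher E°, so Cr ion is reduced (cathode) and Al is oxidized (anode).
E°cell = E°(cathode) − E°(anode) = −0.749 − (−1.651) = +0.902 V.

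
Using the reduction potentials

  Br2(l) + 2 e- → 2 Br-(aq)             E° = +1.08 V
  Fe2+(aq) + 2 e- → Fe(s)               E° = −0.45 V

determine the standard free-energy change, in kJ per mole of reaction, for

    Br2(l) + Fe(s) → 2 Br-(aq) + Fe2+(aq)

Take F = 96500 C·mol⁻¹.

In the reaction as written Br2(l) is reduced, so the Br₂/Br⁻ couple is the cathode and Fe²⁺/Fe is the anode.
E°cell = +1.08 − (−0.45) = +1.53 V; balancing electrons gives n = 2.
ΔG° = −nFE°cell = −(2)(96500)(+1.53) J/mol = −295 kJ/mol.

−295 kJ/mol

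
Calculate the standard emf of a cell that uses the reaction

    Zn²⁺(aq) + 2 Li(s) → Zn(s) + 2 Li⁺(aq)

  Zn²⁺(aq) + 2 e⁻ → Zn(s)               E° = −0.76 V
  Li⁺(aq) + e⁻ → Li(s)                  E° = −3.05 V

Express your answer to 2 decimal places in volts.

In the reaction as written, Zn²⁺(aq) is reduced (cathode) and Li⁺(aq) is produced by oxidation at the anode.
E°cell = E°(cathode) − E°(anode) = −0.76 − (−3.05) = +2.29 V.
The positive value indicates the reaction is spontaneous as written.

+2.29 V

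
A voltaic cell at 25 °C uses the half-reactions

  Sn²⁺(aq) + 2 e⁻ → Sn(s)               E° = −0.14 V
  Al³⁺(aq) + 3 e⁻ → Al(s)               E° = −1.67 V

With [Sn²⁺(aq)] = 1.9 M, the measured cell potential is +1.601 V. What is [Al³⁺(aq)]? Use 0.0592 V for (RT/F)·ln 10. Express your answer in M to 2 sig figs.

0.00066 M

With Sn²⁺/Sn at the cathode and Al³⁺/Al at the anode, E°cell = −0.14 − (−1.67) = +1.53 V (n = 6).
Rearranging E = E° − (0.0592/n)·log Q gives log Q = 6(+1.53 − (+1.601))/0.0592 = −7.196.
For 3 Sn²⁺(aq) + 2 Al(s) → 3 Sn(s) + 2 Al³⁺(aq), the reaction quotient is Q = [Al³⁺(aq)]^2 / [Sn²⁺(aq)]^3.
Substituting the known concentrations and solving, log [Al³⁺(aq)] = −3.180 and [Al³⁺(aq)] = 0.00066 M.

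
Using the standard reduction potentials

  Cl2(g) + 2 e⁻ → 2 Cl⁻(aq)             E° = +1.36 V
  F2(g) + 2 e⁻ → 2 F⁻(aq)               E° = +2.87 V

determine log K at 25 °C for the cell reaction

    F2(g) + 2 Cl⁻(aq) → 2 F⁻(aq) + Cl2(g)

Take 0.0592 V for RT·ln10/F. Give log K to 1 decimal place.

log K = 51.0

The F₂/F⁻ couple is reduced (cathode); E°cell = +2.87 − (+1.36) = +1.51 V with n = 2.
At equilibrium E = 0, so log K = nE°cell / 0.0592 = (2)(+1.51) / 0.0592 = 51.0.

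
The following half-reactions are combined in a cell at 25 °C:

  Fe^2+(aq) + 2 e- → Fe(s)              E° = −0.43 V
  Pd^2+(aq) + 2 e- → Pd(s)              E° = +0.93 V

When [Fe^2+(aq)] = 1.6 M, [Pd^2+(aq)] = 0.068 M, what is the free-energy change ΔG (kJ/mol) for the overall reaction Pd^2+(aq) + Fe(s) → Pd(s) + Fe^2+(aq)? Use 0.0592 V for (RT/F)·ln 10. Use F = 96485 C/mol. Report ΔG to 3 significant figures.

−255 kJ/mol

The standard cell potential is +0.93 − (−0.43) = +1.36 V, with n = 2 electrons in the balanced equation.
Q = [Fe^2+(aq)] / [Pd^2+(aq)] = 23.5, so log Q = 1.372 and E = +1.36 − (0.0592/2)(1.372) = +1.3194 V.
Finally ΔG = −nFE = −(2)(96485 C/mol)(+1.3194 V) = −255 kJ/mol.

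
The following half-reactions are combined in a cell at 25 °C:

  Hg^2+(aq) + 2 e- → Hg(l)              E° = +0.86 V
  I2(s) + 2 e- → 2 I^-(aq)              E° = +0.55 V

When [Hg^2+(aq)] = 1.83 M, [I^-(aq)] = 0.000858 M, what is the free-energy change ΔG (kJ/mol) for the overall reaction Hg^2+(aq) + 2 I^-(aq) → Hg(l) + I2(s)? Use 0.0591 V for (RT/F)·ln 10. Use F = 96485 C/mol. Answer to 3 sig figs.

−26.3 kJ/mol

With Hg²⁺/Hg reduced at the cathode, E°cell = +0.86 − (+0.55) = +0.31 V and n = 2.
Q = 1 / ([Hg^2+(aq)]·[I^-(aq)]^2) = 7.42×10^5, so log Q = 5.871 and E = +0.31 − (0.0591/2)(5.871) = +0.1365 V.
Finally ΔG = −nFE = −(2)(96485 C/mol)(+0.1365 V) = −26.3 kJ/mol.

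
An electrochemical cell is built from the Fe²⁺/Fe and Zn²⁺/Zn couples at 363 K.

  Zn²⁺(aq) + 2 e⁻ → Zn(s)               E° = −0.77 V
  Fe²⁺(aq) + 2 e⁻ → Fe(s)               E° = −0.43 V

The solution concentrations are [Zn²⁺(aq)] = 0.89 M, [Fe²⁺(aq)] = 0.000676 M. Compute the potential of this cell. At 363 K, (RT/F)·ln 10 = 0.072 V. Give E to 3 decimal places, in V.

+0.228 V

Fe²⁺/Fe is reduced (cathode, E° = −0.43 V) and Zn²⁺/Zn is oxidized (anode).
E°cell = −0.43 − (−0.77) = +0.34 V, with n = 2 electrons transferred.
Balancing gives Fe²⁺(aq) + Zn(s) → Fe(s) + Zn²⁺(aq); hence Q = [Zn²⁺(aq)] / [Fe²⁺(aq)] = 1.32×10^3 (log Q = 3.119).
By the Nernst equation, E = +0.34 − (0.072/2)·(3.119) = +0.228 V.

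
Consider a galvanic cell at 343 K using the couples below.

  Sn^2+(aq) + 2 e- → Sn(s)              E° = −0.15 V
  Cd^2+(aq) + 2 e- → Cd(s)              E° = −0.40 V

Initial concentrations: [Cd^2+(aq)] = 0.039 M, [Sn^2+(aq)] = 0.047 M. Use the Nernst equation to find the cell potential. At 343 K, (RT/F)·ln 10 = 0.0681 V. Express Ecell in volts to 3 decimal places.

+0.253 V

Since E°(Sn²⁺/Sn) > E°(Cd²⁺/Cd), Sn²⁺/Sn serves as the cathode.
E°cell = E°cat − E°an = −0.15 − (−0.40) = +0.25 V; n = 2.
Balancing gives Sn^2+(aq) + Cd(s) → Sn(s) + Cd^2+(aq); hence Q = [Cd^2+(aq)] / [Sn^2+(aq)] = 0.83 (log Q = −0.081).
E = E° − (0.0681/n)·log Q = +0.25 − (0.0681/2)(−0.081) = +0.253 V.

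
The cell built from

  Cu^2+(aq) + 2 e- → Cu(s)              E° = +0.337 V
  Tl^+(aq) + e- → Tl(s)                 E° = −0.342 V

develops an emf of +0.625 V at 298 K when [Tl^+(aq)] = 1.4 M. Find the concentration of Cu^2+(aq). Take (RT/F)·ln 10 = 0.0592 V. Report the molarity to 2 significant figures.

0.029 M

With Cu²⁺/Cu at the cathode and Tl⁺/Tl at the anode, E°cell = +0.337 − (−0.342) = +0.679 V (n = 2).
Since E = E° − (0.0592/n)·log Q, log Q = n(E° − E)/0.0592 = 1.824.
The balanced reaction is Cu^2+(aq) + 2 Tl(s) → Cu(s) + 2 Tl^+(aq), so Q = [Tl^+(aq)]^2 / [Cu^2+(aq)].
Substituting the known concentrations and solving, log [Cu^2+(aq)] = −1.532 and [Cu^2+(aq)] = 0.029 M.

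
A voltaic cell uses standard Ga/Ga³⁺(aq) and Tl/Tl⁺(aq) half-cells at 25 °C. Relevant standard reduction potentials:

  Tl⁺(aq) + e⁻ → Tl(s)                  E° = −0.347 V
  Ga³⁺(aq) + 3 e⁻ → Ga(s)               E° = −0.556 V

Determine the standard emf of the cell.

Of the two couples in this cell, the one with the more positive reduction potential is reduced at the cathode: here that is Tl⁺/Tl (−0.347 V); Ga³⁺/Ga (−0.556 V) is the anode.
E°cell = E°(cathode) − E°(anode) = −0.347 − (−0.556) = +0.209 V.

+0.209 V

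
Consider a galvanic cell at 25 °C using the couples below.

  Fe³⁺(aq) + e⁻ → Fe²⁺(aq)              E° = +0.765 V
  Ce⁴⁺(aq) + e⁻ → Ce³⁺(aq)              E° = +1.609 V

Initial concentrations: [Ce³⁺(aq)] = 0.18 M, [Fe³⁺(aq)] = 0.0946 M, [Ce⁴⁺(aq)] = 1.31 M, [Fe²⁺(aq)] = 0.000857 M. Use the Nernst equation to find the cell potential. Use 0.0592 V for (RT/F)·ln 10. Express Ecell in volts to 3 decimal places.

Ce⁴⁺/Ce³⁺ is reduced (cathode, E° = +1.609 V) and Fe³⁺/Fe²⁺ is oxidized (anode).
E°cell = +1.609 − (+0.765) = +0.844 V, with n = 1 electron transferred.
Balancing gives Ce⁴⁺(aq) + Fe²⁺(aq) → Ce³⁺(aq) + Fe³⁺(aq); hence Q = ([Ce³⁺(aq)]·[Fe³⁺(aq)]) / ([Ce⁴⁺(aq)]·[Fe²⁺(aq)]) = 15.2 (log Q = 1.181).
E = E° − (0.0592/n)·log Q = +0.844 − (0.0592/1)(1.181) = +0.774 V.

+0.774 V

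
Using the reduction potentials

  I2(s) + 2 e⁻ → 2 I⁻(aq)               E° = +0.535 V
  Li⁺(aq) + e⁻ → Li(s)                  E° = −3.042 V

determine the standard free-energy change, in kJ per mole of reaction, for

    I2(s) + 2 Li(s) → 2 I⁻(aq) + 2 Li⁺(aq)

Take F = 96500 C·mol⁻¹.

−690 kJ/mol

In the reaction as written I2(s) is reduced, so the I₂/I⁻ couple is the cathode and Li⁺/Li is the anode.
E°cell = +0.535 − (−3.042) = +3.577 V; balancing electrons gives n = 2.
ΔG° = −nFE°cell = −(2)(96500)(+3.577) J/mol = −690 kJ/mol.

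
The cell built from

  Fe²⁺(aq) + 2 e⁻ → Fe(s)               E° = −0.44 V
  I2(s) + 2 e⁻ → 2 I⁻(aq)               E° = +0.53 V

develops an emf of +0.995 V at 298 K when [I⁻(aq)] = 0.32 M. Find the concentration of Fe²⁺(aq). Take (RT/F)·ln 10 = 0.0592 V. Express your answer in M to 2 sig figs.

1.4 M

With I₂/I⁻ at the cathode and Fe²⁺/Fe at the anode, E°cell = +0.53 − (−0.44) = +0.97 V (n = 2).
From the Nernst equation, log Q = n(E° − E)/0.0592 = 2·(+0.97 − (+0.995))/0.0592 = −0.845.
Balancing electrons gives I2(s) + Fe(s) → 2 I⁻(aq) + Fe²⁺(aq); thus Q = [I⁻(aq)]^2·[Fe²⁺(aq)].
Solving for the unknown gives log [Fe²⁺(aq)] = 0.145, so [Fe²⁺(aq)] ≈ 1.4 M.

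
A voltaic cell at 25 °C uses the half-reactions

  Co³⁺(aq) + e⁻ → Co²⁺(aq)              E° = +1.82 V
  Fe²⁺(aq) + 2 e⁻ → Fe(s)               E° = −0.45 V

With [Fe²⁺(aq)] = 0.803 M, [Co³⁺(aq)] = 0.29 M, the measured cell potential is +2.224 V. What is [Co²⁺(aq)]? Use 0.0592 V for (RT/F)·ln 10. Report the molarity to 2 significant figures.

With Co³⁺/Co²⁺ at the cathode and Fe²⁺/Fe at the anode, E°cell = +1.82 − (−0.45) = +2.27 V (n = 2).
Since E = E° − (0.0592/n)·log Q, log Q = n(E° − E)/0.0592 = 1.554.
For 2 Co³⁺(aq) + Fe(s) → 2 Co²⁺(aq) + Fe²⁺(aq), the reaction quotient is Q = ([Co²⁺(aq)]^2·[Fe²⁺(aq)]) / [Co³⁺(aq)]^2.
Solving for the unknown gives log [Co²⁺(aq)] = 0.287, so [Co²⁺(aq)] ≈ 1.9 M.

1.9 M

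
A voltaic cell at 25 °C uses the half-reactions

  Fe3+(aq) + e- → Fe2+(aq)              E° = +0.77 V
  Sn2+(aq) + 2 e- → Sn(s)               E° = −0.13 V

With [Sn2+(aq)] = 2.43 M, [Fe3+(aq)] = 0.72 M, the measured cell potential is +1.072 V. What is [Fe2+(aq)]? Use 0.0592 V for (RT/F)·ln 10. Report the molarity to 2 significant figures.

The Fe³⁺/Fe²⁺ couple has the larger reduction potential, so it is the cathode: E°cell = +0.77 − (−0.13) = +0.90 V and n = 2.
From the Nernst equation, log Q = n(E° − E)/0.0592 = 2·(+0.90 − (+1.072))/0.0592 = −5.811.
The balanced reaction is 2 Fe3+(aq) + Sn(s) → 2 Fe2+(aq) + Sn2+(aq), so Q = ([Fe2+(aq)]^2·[Sn2+(aq)]) / [Fe3+(aq)]^2.
Solving for the unknown gives log [Fe2+(aq)] = −3.241, so [Fe2+(aq)] ≈ 0.00057 M.

0.00057 M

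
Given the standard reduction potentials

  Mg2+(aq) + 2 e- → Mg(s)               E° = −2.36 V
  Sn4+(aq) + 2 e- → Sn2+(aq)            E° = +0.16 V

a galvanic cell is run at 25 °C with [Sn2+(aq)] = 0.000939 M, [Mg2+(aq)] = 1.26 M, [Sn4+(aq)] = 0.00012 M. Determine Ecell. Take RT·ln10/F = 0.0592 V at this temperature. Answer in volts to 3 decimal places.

Sn⁴⁺/Sn²⁺ is reduced (cathode, E° = +0.16 V) and Mg²⁺/Mg is oxidized (anode).
The standard potential is +0.16 − (−2.36) = +2.52 V and the balanced reaction transfers n = 2 electrons.
Balancing gives Sn4+(aq) + Mg(s) → Sn2+(aq) + Mg2+(aq); hence Q = ([Sn2+(aq)]·[Mg2+(aq)]) / [Sn4+(aq)] = 9.86 (log Q = 0.994).
Applying E = E° − (RT ln10/nF)·log Q gives +2.52 − (0.0592/2)(0.994) = +2.491 V.

+2.491 V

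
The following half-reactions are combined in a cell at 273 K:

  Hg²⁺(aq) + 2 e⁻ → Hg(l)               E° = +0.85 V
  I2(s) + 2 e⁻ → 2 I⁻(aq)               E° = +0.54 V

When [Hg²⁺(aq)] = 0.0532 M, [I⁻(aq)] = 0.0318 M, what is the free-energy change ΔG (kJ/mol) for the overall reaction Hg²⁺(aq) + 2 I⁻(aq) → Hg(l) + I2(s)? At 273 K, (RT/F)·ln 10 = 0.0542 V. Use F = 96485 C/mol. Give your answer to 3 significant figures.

The standard cell potential is +0.85 − (+0.54) = +0.31 V, with n = 2 electrons in the balanced equation.
Q = 1 / ([Hg²⁺(aq)]·[I⁻(aq)]^2) = 1.86×10^4, so log Q = 4.269 and E = +0.31 − (0.0542/2)(4.269) = +0.1943 V.
Finally ΔG = −nFE = −(2)(96485 C/mol)(+0.1943 V) = −37.5 kJ/mol.

−37.5 kJ/mol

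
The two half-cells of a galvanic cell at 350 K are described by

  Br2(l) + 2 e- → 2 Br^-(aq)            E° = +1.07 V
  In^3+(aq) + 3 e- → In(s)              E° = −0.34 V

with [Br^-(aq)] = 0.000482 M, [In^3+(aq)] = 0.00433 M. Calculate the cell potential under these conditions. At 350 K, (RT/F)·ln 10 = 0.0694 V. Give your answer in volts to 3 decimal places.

+1.695 V

The Br₂/Br⁻ couple has the more positive E°, so it is the cathode; In³⁺/In is the anode.
The standard potential is +1.07 − (−0.34) = +1.41 V and the balanced reaction transfers n = 6 electrons.
Balancing gives 3 Br2(l) + 2 In(s) → 6 Br^-(aq) + 2 In^3+(aq); hence Q = [Br^-(aq)]^6·[In^3+(aq)]^2 = 2.35×10^−25 (log Q = −24.629).
By the Nernst equation, E = +1.41 − (0.0694/6)·(−24.629) = +1.695 V.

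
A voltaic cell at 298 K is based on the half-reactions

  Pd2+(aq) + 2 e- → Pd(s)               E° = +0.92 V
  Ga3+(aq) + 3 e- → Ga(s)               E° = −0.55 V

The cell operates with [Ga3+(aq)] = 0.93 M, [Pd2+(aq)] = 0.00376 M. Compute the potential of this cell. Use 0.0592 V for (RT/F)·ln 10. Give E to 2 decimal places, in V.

Since E°(Pd²⁺/Pd) > E°(Ga³⁺/Ga), Pd²⁺/Pd serves as the cathode.
E°cell = E°cat − E°an = +0.92 − (−0.55) = +1.47 V; n = 6.
Balancing gives 3 Pd2+(aq) + 2 Ga(s) → 3 Pd(s) + 2 Ga3+(aq); hence Q = [Ga3+(aq)]^2 / [Pd2+(aq)]^3 = 1.63×10^7 (log Q = 7.211).
By the Nernst equation, E = +1.47 − (0.0592/6)·(7.211) = +1.40 V.

+1.40 V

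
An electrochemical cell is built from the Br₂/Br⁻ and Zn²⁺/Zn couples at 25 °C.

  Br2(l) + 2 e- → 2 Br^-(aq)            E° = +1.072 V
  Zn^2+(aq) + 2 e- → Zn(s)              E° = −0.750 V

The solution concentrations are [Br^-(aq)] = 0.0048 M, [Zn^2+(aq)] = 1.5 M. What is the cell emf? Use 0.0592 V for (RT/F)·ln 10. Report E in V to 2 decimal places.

Br₂/Br⁻ is reduced (cathode, E° = +1.072 V) and Zn²⁺/Zn is oxidized (anode).
The standard potential is +1.072 − (−0.750) = +1.822 V and the balanced reaction transfers n = 2 electrons.
For the overall reaction Br2(l) + Zn(s) → 2 Br^-(aq) + Zn^2+(aq), Q = [Br^-(aq)]^2·[Zn^2+(aq)] = 3.46×10^−5, giving log Q = −4.461.
By the Nernst equation, E = +1.822 − (0.0592/2)·(−4.461) = +1.95 V.

+1.95 V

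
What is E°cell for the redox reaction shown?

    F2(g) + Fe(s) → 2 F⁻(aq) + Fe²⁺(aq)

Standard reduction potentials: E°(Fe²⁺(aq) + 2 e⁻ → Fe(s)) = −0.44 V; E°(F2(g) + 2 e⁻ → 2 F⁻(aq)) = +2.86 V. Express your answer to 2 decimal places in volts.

+3.30 V

In the reaction as written, F2(g) is reduced (cathode) and Fe²⁺(aq) is produced by oxidation at the anode.
E°cell = E°(cathode) − E°(anode) = +2.86 − (−0.44) = +3.30 V.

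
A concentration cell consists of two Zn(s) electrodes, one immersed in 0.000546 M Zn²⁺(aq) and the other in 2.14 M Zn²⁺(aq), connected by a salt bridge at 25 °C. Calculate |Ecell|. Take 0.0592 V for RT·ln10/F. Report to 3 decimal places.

0.106 V

For a concentration cell E°cell = 0, since both electrodes use the same couple.
The compartment with the higher Zn²⁺(aq) concentration (2.14 M) acts as the cathode; ions are reduced there and produced at the dilute (0.000546 M) anode.
With n = 2, Ecell = −(0.0592/2)·log([dilute]/[conc]) = −(0.0592/2)·log(0.000546/2.14) = +0.106 V.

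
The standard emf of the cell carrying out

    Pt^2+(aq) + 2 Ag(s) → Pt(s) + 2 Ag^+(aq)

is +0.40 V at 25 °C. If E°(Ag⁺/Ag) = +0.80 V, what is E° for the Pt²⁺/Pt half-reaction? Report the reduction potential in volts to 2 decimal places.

In the reaction as written the Pt²⁺/Pt couple is reduced (cathode) and Ag⁺/Ag is oxidized (anode), so E°cell = E°(Pt²⁺/Pt) − E°(Ag⁺/Ag).
E°(Pt²⁺/Pt) = E°cell + E°(anode) = +0.40 + (+0.80) = +1.20 V.

+1.20 V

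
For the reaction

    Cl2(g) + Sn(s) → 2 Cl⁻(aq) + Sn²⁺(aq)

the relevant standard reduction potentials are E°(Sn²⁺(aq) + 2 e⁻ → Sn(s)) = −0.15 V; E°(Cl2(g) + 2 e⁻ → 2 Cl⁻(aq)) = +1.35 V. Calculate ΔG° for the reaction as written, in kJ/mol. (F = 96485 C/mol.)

In the reaction as written Cl2(g) is reduced, so the Cl₂/Cl⁻ couple is the cathode and Sn²⁺/Sn is the anode.
E°cell = +1.35 − (−0.15) = +1.50 V; balancing electrons gives n = 2.
ΔG° = −nFE°cell = −(2)(96485)(+1.50) J/mol = −289 kJ/mol.

−289 kJ/mol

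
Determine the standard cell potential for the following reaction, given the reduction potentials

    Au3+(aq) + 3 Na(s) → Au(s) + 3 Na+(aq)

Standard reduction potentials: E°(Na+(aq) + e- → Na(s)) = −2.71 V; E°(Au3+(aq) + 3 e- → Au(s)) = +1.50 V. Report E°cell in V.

In the reaction as written, Au3+(aq) is reduced (cathode) and Na+(aq) is produced by oxidation at the anode.
E°cell = E°(cathode) − E°(anode) = +1.50 − (−2.71) = +4.21 V.
The positive value indicates the reaction is spontaneous as written.

+4.21 V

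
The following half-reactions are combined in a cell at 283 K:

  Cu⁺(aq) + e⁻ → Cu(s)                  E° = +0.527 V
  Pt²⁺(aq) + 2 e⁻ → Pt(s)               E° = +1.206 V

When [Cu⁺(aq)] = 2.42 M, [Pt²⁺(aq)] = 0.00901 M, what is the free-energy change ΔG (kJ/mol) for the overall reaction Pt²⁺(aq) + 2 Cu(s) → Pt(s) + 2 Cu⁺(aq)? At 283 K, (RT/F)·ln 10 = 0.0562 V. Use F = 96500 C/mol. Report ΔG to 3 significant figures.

E°cell = +1.206 − (+0.527) = +0.679 V; the balanced reaction transfers n = 2 electrons.
Here Q = [Cu⁺(aq)]^2 / [Pt²⁺(aq)] = 650 (log Q = 2.813), giving E = +0.679 − (0.0562/2)·(2.813) = +0.6000 V.
ΔG = −nFE = −(2)(96500)(+0.6000) J/mol = −116 kJ/mol.

−116 kJ/mol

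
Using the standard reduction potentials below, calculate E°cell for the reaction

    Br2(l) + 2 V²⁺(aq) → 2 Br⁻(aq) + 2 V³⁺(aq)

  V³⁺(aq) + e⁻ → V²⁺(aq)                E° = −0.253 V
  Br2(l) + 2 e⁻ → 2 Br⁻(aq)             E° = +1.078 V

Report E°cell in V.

+1.331 V

In the reaction as written, Br2(l) is reduced (cathode) and V³⁺(aq) is produced by oxidation at the anode.
E°cell = E°(cathode) − E°(anode) = +1.078 − (−0.253) = +1.331 V.
The positive value indicates the reaction is spontaneous as written.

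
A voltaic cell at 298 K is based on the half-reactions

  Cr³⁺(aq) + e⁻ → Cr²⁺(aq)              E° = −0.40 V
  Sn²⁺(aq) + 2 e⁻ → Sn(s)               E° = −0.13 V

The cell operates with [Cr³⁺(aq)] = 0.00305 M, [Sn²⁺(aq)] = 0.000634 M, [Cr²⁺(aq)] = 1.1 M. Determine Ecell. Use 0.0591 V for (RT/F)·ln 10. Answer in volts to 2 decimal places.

Since E°(Sn²⁺/Sn) > E°(Cr³⁺/Cr²⁺), Sn²⁺/Sn serves as the cathode.
E°cell = E°cat − E°an = −0.13 − (−0.40) = +0.27 V; n = 2.
The balanced reaction is Sn²⁺(aq) + 2 Cr²⁺(aq) → Sn(s) + 2 Cr³⁺(aq), so Q = [Cr³⁺(aq)]^2 / ([Sn²⁺(aq)]·[Cr²⁺(aq)]^2) = 0.0121 and log Q = −1.916.
By the Nernst equation, E = +0.27 − (0.0591/2)·(−1.916) = +0.33 V.

+0.33 V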